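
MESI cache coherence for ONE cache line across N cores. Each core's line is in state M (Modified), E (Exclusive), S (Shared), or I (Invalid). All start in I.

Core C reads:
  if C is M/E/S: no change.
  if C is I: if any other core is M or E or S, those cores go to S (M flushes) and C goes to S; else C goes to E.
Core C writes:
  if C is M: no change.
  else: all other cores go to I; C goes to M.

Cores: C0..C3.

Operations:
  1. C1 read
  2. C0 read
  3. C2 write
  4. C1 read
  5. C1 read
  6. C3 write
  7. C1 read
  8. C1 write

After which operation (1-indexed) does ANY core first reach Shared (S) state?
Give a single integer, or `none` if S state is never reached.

Answer: 2

Derivation:
Op 1: C1 read [C1 read from I: no other sharers -> C1=E (exclusive)] -> [I,E,I,I]
Op 2: C0 read [C0 read from I: others=['C1=E'] -> C0=S, others downsized to S] -> [S,S,I,I]
  -> First S state at op 2; remaining ops need not be traced.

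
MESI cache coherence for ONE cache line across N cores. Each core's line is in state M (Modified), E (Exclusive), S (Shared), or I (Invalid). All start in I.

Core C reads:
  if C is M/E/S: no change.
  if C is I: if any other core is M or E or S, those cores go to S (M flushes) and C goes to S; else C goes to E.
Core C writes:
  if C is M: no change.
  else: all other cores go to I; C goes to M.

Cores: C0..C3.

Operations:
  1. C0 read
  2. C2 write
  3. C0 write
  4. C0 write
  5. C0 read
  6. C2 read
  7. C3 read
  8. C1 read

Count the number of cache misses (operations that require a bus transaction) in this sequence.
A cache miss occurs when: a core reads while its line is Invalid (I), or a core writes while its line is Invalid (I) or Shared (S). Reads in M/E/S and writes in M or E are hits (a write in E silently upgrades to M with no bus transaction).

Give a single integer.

Answer: 6

Derivation:
Op 1: C0 read [C0 read from I: no other sharers -> C0=E (exclusive)] -> [E,I,I,I] [MISS #1: read from I]
Op 2: C2 write [C2 write: invalidate ['C0=E'] -> C2=M] -> [I,I,M,I] [MISS #2: write from I]
Op 3: C0 write [C0 write: invalidate ['C2=M'] -> C0=M] -> [M,I,I,I] [MISS #3: write from I]
Op 4: C0 write [C0 write: already M (modified), no change] -> [M,I,I,I] [hit: write from M]
Op 5: C0 read [C0 read: already in M, no change] -> [M,I,I,I] [hit: read from M]
Op 6: C2 read [C2 read from I: others=['C0=M'] -> C2=S, others downsized to S] -> [S,I,S,I] [MISS #4: read from I]
Op 7: C3 read [C3 read from I: others=['C0=S', 'C2=S'] -> C3=S, others downsized to S] -> [S,I,S,S] [MISS #5: read from I]
Op 8: C1 read [C1 read from I: others=['C0=S', 'C2=S', 'C3=S'] -> C1=S, others downsized to S] -> [S,S,S,S] [MISS #6: read from I]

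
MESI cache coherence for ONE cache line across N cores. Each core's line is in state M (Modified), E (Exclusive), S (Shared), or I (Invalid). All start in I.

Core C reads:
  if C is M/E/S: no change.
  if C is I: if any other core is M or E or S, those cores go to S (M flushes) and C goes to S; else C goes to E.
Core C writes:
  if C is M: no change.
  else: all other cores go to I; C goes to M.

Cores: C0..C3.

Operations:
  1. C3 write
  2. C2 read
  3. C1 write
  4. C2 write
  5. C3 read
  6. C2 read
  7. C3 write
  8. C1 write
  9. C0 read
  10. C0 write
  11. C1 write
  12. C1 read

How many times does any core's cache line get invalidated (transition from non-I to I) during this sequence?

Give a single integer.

Op 1: C3 write [C3 write: invalidate none -> C3=M] -> [I,I,I,M] (invalidations this op: 0; running total: 0)
Op 2: C2 read [C2 read from I: others=['C3=M'] -> C2=S, others downsized to S] -> [I,I,S,S] (invalidations this op: 0; running total: 0)
Op 3: C1 write [C1 write: invalidate ['C2=S', 'C3=S'] -> C1=M] -> [I,M,I,I] (invalidations this op: 2; running total: 2)
Op 4: C2 write [C2 write: invalidate ['C1=M'] -> C2=M] -> [I,I,M,I] (invalidations this op: 1; running total: 3)
Op 5: C3 read [C3 read from I: others=['C2=M'] -> C3=S, others downsized to S] -> [I,I,S,S] (invalidations this op: 0; running total: 3)
Op 6: C2 read [C2 read: already in S, no change] -> [I,I,S,S] (invalidations this op: 0; running total: 3)
Op 7: C3 write [C3 write: invalidate ['C2=S'] -> C3=M] -> [I,I,I,M] (invalidations this op: 1; running total: 4)
Op 8: C1 write [C1 write: invalidate ['C3=M'] -> C1=M] -> [I,M,I,I] (invalidations this op: 1; running total: 5)
Op 9: C0 read [C0 read from I: others=['C1=M'] -> C0=S, others downsized to S] -> [S,S,I,I] (invalidations this op: 0; running total: 5)
Op 10: C0 write [C0 write: invalidate ['C1=S'] -> C0=M] -> [M,I,I,I] (invalidations this op: 1; running total: 6)
Op 11: C1 write [C1 write: invalidate ['C0=M'] -> C1=M] -> [I,M,I,I] (invalidations this op: 1; running total: 7)
Op 12: C1 read [C1 read: already in M, no change] -> [I,M,I,I] (invalidations this op: 0; running total: 7)

Answer: 7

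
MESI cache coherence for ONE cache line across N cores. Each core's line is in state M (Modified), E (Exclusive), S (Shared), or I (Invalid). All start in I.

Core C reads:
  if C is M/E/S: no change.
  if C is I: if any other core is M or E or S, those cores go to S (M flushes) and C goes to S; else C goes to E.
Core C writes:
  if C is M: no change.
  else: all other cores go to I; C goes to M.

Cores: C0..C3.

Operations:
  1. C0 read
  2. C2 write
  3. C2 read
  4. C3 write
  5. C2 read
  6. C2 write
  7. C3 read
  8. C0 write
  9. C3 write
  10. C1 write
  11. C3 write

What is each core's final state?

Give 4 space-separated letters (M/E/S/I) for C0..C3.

Answer: I I I M

Derivation:
Op 1: C0 read [C0 read from I: no other sharers -> C0=E (exclusive)] -> [E,I,I,I]
Op 2: C2 write [C2 write: invalidate ['C0=E'] -> C2=M] -> [I,I,M,I]
Op 3: C2 read [C2 read: already in M, no change] -> [I,I,M,I]
Op 4: C3 write [C3 write: invalidate ['C2=M'] -> C3=M] -> [I,I,I,M]
Op 5: C2 read [C2 read from I: others=['C3=M'] -> C2=S, others downsized to S] -> [I,I,S,S]
Op 6: C2 write [C2 write: invalidate ['C3=S'] -> C2=M] -> [I,I,M,I]
Op 7: C3 read [C3 read from I: others=['C2=M'] -> C3=S, others downsized to S] -> [I,I,S,S]
Op 8: C0 write [C0 write: invalidate ['C2=S', 'C3=S'] -> C0=M] -> [M,I,I,I]
Op 9: C3 write [C3 write: invalidate ['C0=M'] -> C3=M] -> [I,I,I,M]
Op 10: C1 write [C1 write: invalidate ['C3=M'] -> C1=M] -> [I,M,I,I]
Op 11: C3 write [C3 write: invalidate ['C1=M'] -> C3=M] -> [I,I,I,M]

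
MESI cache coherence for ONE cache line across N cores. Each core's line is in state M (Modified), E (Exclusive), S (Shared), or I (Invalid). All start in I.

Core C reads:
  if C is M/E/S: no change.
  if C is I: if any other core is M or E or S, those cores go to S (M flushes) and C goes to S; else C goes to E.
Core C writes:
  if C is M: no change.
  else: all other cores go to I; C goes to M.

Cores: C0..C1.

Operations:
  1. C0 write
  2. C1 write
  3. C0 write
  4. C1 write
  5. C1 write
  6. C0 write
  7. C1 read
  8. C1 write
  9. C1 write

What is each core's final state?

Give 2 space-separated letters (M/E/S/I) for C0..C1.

Op 1: C0 write [C0 write: invalidate none -> C0=M] -> [M,I]
Op 2: C1 write [C1 write: invalidate ['C0=M'] -> C1=M] -> [I,M]
Op 3: C0 write [C0 write: invalidate ['C1=M'] -> C0=M] -> [M,I]
Op 4: C1 write [C1 write: invalidate ['C0=M'] -> C1=M] -> [I,M]
Op 5: C1 write [C1 write: already M (modified), no change] -> [I,M]
Op 6: C0 write [C0 write: invalidate ['C1=M'] -> C0=M] -> [M,I]
Op 7: C1 read [C1 read from I: others=['C0=M'] -> C1=S, others downsized to S] -> [S,S]
Op 8: C1 write [C1 write: invalidate ['C0=S'] -> C1=M] -> [I,M]
Op 9: C1 write [C1 write: already M (modified), no change] -> [I,M]

Answer: I M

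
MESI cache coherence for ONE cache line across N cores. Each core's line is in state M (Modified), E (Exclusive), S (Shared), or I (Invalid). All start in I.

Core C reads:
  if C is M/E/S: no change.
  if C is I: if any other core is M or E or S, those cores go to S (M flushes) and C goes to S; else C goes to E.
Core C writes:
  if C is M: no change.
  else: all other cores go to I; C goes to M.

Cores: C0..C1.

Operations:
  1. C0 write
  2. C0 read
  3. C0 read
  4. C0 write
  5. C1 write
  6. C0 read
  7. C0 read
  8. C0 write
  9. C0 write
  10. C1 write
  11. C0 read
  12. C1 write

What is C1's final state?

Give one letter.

Answer: M

Derivation:
Op 1: C0 write [C0 write: invalidate none -> C0=M] -> [M,I]
Op 2: C0 read [C0 read: already in M, no change] -> [M,I]
Op 3: C0 read [C0 read: already in M, no change] -> [M,I]
Op 4: C0 write [C0 write: already M (modified), no change] -> [M,I]
Op 5: C1 write [C1 write: invalidate ['C0=M'] -> C1=M] -> [I,M]
Op 6: C0 read [C0 read from I: others=['C1=M'] -> C0=S, others downsized to S] -> [S,S]
Op 7: C0 read [C0 read: already in S, no change] -> [S,S]
Op 8: C0 write [C0 write: invalidate ['C1=S'] -> C0=M] -> [M,I]
Op 9: C0 write [C0 write: already M (modified), no change] -> [M,I]
Op 10: C1 write [C1 write: invalidate ['C0=M'] -> C1=M] -> [I,M]
Op 11: C0 read [C0 read from I: others=['C1=M'] -> C0=S, others downsized to S] -> [S,S]
Op 12: C1 write [C1 write: invalidate ['C0=S'] -> C1=M] -> [I,M]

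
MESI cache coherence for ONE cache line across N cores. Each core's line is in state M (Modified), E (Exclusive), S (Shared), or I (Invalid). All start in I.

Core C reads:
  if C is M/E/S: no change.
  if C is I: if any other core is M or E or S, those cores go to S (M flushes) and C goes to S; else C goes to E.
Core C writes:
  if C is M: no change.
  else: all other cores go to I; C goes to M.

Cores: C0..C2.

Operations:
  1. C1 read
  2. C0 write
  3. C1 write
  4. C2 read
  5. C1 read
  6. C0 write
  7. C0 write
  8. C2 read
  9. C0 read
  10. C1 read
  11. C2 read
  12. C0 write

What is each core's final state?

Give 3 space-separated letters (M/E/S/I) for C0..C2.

Answer: M I I

Derivation:
Op 1: C1 read [C1 read from I: no other sharers -> C1=E (exclusive)] -> [I,E,I]
Op 2: C0 write [C0 write: invalidate ['C1=E'] -> C0=M] -> [M,I,I]
Op 3: C1 write [C1 write: invalidate ['C0=M'] -> C1=M] -> [I,M,I]
Op 4: C2 read [C2 read from I: others=['C1=M'] -> C2=S, others downsized to S] -> [I,S,S]
Op 5: C1 read [C1 read: already in S, no change] -> [I,S,S]
Op 6: C0 write [C0 write: invalidate ['C1=S', 'C2=S'] -> C0=M] -> [M,I,I]
Op 7: C0 write [C0 write: already M (modified), no change] -> [M,I,I]
Op 8: C2 read [C2 read from I: others=['C0=M'] -> C2=S, others downsized to S] -> [S,I,S]
Op 9: C0 read [C0 read: already in S, no change] -> [S,I,S]
Op 10: C1 read [C1 read from I: others=['C0=S', 'C2=S'] -> C1=S, others downsized to S] -> [S,S,S]
Op 11: C2 read [C2 read: already in S, no change] -> [S,S,S]
Op 12: C0 write [C0 write: invalidate ['C1=S', 'C2=S'] -> C0=M] -> [M,I,I]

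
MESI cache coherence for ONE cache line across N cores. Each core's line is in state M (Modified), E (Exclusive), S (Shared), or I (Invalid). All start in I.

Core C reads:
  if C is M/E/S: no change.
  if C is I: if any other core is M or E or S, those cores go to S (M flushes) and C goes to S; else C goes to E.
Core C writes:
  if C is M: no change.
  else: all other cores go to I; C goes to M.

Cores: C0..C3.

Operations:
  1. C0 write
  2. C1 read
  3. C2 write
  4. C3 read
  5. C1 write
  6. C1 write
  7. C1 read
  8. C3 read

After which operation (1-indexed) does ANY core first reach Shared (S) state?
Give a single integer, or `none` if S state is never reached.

Answer: 2

Derivation:
Op 1: C0 write [C0 write: invalidate none -> C0=M] -> [M,I,I,I]
Op 2: C1 read [C1 read from I: others=['C0=M'] -> C1=S, others downsized to S] -> [S,S,I,I]
  -> First S state at op 2; remaining ops need not be traced.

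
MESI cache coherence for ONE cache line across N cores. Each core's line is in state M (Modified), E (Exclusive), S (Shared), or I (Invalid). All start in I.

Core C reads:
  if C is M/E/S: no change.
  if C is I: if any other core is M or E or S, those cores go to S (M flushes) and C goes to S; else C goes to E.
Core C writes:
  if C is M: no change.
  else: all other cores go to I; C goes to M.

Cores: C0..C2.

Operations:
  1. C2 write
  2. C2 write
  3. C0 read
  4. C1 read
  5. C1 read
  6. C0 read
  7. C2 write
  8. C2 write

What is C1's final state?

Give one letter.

Op 1: C2 write [C2 write: invalidate none -> C2=M] -> [I,I,M]
Op 2: C2 write [C2 write: already M (modified), no change] -> [I,I,M]
Op 3: C0 read [C0 read from I: others=['C2=M'] -> C0=S, others downsized to S] -> [S,I,S]
Op 4: C1 read [C1 read from I: others=['C0=S', 'C2=S'] -> C1=S, others downsized to S] -> [S,S,S]
Op 5: C1 read [C1 read: already in S, no change] -> [S,S,S]
Op 6: C0 read [C0 read: already in S, no change] -> [S,S,S]
Op 7: C2 write [C2 write: invalidate ['C0=S', 'C1=S'] -> C2=M] -> [I,I,M]
Op 8: C2 write [C2 write: already M (modified), no change] -> [I,I,M]

Answer: I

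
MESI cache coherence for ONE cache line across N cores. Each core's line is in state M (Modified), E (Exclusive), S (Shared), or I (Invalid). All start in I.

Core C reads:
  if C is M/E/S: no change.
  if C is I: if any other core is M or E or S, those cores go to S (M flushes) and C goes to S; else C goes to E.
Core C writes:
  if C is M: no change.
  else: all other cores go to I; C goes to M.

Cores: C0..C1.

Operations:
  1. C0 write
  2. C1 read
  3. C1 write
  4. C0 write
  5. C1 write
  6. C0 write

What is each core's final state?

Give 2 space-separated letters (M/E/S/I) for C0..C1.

Op 1: C0 write [C0 write: invalidate none -> C0=M] -> [M,I]
Op 2: C1 read [C1 read from I: others=['C0=M'] -> C1=S, others downsized to S] -> [S,S]
Op 3: C1 write [C1 write: invalidate ['C0=S'] -> C1=M] -> [I,M]
Op 4: C0 write [C0 write: invalidate ['C1=M'] -> C0=M] -> [M,I]
Op 5: C1 write [C1 write: invalidate ['C0=M'] -> C1=M] -> [I,M]
Op 6: C0 write [C0 write: invalidate ['C1=M'] -> C0=M] -> [M,I]

Answer: M I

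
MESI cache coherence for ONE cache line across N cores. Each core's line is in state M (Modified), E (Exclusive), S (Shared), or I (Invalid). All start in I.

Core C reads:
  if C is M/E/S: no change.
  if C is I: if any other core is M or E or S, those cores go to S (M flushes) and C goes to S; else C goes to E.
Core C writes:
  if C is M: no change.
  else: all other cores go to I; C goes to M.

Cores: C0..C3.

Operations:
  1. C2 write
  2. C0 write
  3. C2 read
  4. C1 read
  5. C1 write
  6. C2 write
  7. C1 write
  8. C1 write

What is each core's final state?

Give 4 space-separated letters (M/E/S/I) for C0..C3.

Op 1: C2 write [C2 write: invalidate none -> C2=M] -> [I,I,M,I]
Op 2: C0 write [C0 write: invalidate ['C2=M'] -> C0=M] -> [M,I,I,I]
Op 3: C2 read [C2 read from I: others=['C0=M'] -> C2=S, others downsized to S] -> [S,I,S,I]
Op 4: C1 read [C1 read from I: others=['C0=S', 'C2=S'] -> C1=S, others downsized to S] -> [S,S,S,I]
Op 5: C1 write [C1 write: invalidate ['C0=S', 'C2=S'] -> C1=M] -> [I,M,I,I]
Op 6: C2 write [C2 write: invalidate ['C1=M'] -> C2=M] -> [I,I,M,I]
Op 7: C1 write [C1 write: invalidate ['C2=M'] -> C1=M] -> [I,M,I,I]
Op 8: C1 write [C1 write: already M (modified), no change] -> [I,M,I,I]

Answer: I M I I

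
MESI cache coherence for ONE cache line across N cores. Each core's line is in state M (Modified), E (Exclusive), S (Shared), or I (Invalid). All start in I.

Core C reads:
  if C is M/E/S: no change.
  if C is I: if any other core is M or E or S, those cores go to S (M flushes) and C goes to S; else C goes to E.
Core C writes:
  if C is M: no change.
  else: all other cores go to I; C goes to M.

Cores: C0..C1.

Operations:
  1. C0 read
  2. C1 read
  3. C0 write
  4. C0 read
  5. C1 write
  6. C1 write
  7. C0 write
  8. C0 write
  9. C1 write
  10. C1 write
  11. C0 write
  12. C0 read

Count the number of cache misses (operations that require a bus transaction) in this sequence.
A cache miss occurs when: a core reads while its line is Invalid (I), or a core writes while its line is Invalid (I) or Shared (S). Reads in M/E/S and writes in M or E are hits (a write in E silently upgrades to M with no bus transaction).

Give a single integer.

Op 1: C0 read [C0 read from I: no other sharers -> C0=E (exclusive)] -> [E,I] [MISS #1: read from I]
Op 2: C1 read [C1 read from I: others=['C0=E'] -> C1=S, others downsized to S] -> [S,S] [MISS #2: read from I]
Op 3: C0 write [C0 write: invalidate ['C1=S'] -> C0=M] -> [M,I] [MISS #3: write from S]
Op 4: C0 read [C0 read: already in M, no change] -> [M,I] [hit: read from M]
Op 5: C1 write [C1 write: invalidate ['C0=M'] -> C1=M] -> [I,M] [MISS #4: write from I]
Op 6: C1 write [C1 write: already M (modified), no change] -> [I,M] [hit: write from M]
Op 7: C0 write [C0 write: invalidate ['C1=M'] -> C0=M] -> [M,I] [MISS #5: write from I]
Op 8: C0 write [C0 write: already M (modified), no change] -> [M,I] [hit: write from M]
Op 9: C1 write [C1 write: invalidate ['C0=M'] -> C1=M] -> [I,M] [MISS #6: write from I]
Op 10: C1 write [C1 write: already M (modified), no change] -> [I,M] [hit: write from M]
Op 11: C0 write [C0 write: invalidate ['C1=M'] -> C0=M] -> [M,I] [MISS #7: write from I]
Op 12: C0 read [C0 read: already in M, no change] -> [M,I] [hit: read from M]

Answer: 7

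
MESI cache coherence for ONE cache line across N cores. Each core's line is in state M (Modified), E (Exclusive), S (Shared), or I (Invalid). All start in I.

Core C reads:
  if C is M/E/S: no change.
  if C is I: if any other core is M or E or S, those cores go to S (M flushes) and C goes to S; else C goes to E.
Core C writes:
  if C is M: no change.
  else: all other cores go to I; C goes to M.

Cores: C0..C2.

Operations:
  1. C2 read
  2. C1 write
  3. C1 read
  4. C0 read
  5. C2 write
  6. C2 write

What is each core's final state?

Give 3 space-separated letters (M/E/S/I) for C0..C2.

Answer: I I M

Derivation:
Op 1: C2 read [C2 read from I: no other sharers -> C2=E (exclusive)] -> [I,I,E]
Op 2: C1 write [C1 write: invalidate ['C2=E'] -> C1=M] -> [I,M,I]
Op 3: C1 read [C1 read: already in M, no change] -> [I,M,I]
Op 4: C0 read [C0 read from I: others=['C1=M'] -> C0=S, others downsized to S] -> [S,S,I]
Op 5: C2 write [C2 write: invalidate ['C0=S', 'C1=S'] -> C2=M] -> [I,I,M]
Op 6: C2 write [C2 write: already M (modified), no change] -> [I,I,M]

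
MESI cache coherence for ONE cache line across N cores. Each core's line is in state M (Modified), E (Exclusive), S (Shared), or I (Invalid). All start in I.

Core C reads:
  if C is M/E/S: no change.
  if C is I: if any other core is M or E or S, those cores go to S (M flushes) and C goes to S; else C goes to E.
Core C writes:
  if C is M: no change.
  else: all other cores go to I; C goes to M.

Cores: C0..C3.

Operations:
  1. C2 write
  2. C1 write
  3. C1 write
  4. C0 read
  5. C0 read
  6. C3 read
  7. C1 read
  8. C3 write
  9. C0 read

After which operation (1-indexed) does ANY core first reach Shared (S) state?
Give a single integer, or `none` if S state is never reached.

Answer: 4

Derivation:
Op 1: C2 write [C2 write: invalidate none -> C2=M] -> [I,I,M,I]
Op 2: C1 write [C1 write: invalidate ['C2=M'] -> C1=M] -> [I,M,I,I]
Op 3: C1 write [C1 write: already M (modified), no change] -> [I,M,I,I]
Op 4: C0 read [C0 read from I: others=['C1=M'] -> C0=S, others downsized to S] -> [S,S,I,I]
  -> First S state at op 4; remaining ops need not be traced.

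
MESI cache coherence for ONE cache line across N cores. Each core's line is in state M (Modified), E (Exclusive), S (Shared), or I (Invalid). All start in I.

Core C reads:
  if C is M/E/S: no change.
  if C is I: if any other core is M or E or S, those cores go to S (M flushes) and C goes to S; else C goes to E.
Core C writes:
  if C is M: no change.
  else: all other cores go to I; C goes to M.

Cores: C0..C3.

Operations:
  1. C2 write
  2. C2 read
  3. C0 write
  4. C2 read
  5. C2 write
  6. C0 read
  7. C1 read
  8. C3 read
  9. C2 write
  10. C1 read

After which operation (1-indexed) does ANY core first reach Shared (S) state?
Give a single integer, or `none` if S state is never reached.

Op 1: C2 write [C2 write: invalidate none -> C2=M] -> [I,I,M,I]
Op 2: C2 read [C2 read: already in M, no change] -> [I,I,M,I]
Op 3: C0 write [C0 write: invalidate ['C2=M'] -> C0=M] -> [M,I,I,I]
Op 4: C2 read [C2 read from I: others=['C0=M'] -> C2=S, others downsized to S] -> [S,I,S,I]
  -> First S state at op 4; remaining ops need not be traced.

Answer: 4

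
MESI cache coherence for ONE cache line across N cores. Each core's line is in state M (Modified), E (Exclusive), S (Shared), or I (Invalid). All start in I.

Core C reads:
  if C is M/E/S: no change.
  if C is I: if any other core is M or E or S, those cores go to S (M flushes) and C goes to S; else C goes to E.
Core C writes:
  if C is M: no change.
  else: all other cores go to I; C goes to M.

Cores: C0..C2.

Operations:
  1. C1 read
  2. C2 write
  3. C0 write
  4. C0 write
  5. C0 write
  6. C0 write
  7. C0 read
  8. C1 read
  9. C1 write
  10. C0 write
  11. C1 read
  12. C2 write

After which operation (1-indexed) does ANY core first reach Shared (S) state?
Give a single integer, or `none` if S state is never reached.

Answer: 8

Derivation:
Op 1: C1 read [C1 read from I: no other sharers -> C1=E (exclusive)] -> [I,E,I]
Op 2: C2 write [C2 write: invalidate ['C1=E'] -> C2=M] -> [I,I,M]
Op 3: C0 write [C0 write: invalidate ['C2=M'] -> C0=M] -> [M,I,I]
Op 4: C0 write [C0 write: already M (modified), no change] -> [M,I,I]
Op 5: C0 write [C0 write: already M (modified), no change] -> [M,I,I]
Op 6: C0 write [C0 write: already M (modified), no change] -> [M,I,I]
Op 7: C0 read [C0 read: already in M, no change] -> [M,I,I]
Op 8: C1 read [C1 read from I: others=['C0=M'] -> C1=S, others downsized to S] -> [S,S,I]
  -> First S state at op 8; remaining ops need not be traced.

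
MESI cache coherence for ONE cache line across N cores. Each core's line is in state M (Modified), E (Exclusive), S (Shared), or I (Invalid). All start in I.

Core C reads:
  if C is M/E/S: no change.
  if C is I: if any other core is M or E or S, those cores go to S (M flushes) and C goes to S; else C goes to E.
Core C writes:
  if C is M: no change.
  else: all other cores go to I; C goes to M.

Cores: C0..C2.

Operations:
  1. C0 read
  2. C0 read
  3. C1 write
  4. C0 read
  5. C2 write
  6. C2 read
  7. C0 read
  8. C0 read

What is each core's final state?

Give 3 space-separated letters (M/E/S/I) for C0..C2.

Answer: S I S

Derivation:
Op 1: C0 read [C0 read from I: no other sharers -> C0=E (exclusive)] -> [E,I,I]
Op 2: C0 read [C0 read: already in E, no change] -> [E,I,I]
Op 3: C1 write [C1 write: invalidate ['C0=E'] -> C1=M] -> [I,M,I]
Op 4: C0 read [C0 read from I: others=['C1=M'] -> C0=S, others downsized to S] -> [S,S,I]
Op 5: C2 write [C2 write: invalidate ['C0=S', 'C1=S'] -> C2=M] -> [I,I,M]
Op 6: C2 read [C2 read: already in M, no change] -> [I,I,M]
Op 7: C0 read [C0 read from I: others=['C2=M'] -> C0=S, others downsized to S] -> [S,I,S]
Op 8: C0 read [C0 read: already in S, no change] -> [S,I,S]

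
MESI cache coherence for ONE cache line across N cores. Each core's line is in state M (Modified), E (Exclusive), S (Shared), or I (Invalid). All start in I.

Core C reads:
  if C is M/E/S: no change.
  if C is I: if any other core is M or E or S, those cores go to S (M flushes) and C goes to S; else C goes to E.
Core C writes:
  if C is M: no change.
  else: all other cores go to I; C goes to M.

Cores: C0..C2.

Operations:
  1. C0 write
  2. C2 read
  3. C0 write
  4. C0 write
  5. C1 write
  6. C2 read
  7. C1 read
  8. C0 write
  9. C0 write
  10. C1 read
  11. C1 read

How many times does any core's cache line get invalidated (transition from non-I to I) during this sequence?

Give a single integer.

Op 1: C0 write [C0 write: invalidate none -> C0=M] -> [M,I,I] (invalidations this op: 0; running total: 0)
Op 2: C2 read [C2 read from I: others=['C0=M'] -> C2=S, others downsized to S] -> [S,I,S] (invalidations this op: 0; running total: 0)
Op 3: C0 write [C0 write: invalidate ['C2=S'] -> C0=M] -> [M,I,I] (invalidations this op: 1; running total: 1)
Op 4: C0 write [C0 write: already M (modified), no change] -> [M,I,I] (invalidations this op: 0; running total: 1)
Op 5: C1 write [C1 write: invalidate ['C0=M'] -> C1=M] -> [I,M,I] (invalidations this op: 1; running total: 2)
Op 6: C2 read [C2 read from I: others=['C1=M'] -> C2=S, others downsized to S] -> [I,S,S] (invalidations this op: 0; running total: 2)
Op 7: C1 read [C1 read: already in S, no change] -> [I,S,S] (invalidations this op: 0; running total: 2)
Op 8: C0 write [C0 write: invalidate ['C1=S', 'C2=S'] -> C0=M] -> [M,I,I] (invalidations this op: 2; running total: 4)
Op 9: C0 write [C0 write: already M (modified), no change] -> [M,I,I] (invalidations this op: 0; running total: 4)
Op 10: C1 read [C1 read from I: others=['C0=M'] -> C1=S, others downsized to S] -> [S,S,I] (invalidations this op: 0; running total: 4)
Op 11: C1 read [C1 read: already in S, no change] -> [S,S,I] (invalidations this op: 0; running total: 4)

Answer: 4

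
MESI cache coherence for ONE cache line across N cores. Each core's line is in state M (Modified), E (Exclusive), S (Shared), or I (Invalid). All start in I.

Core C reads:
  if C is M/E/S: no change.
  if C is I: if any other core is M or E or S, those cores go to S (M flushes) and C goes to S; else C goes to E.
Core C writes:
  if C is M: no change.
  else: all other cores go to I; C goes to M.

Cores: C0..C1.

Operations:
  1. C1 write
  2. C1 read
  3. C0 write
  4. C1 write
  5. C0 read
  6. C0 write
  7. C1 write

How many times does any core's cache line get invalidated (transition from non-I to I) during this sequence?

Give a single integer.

Answer: 4

Derivation:
Op 1: C1 write [C1 write: invalidate none -> C1=M] -> [I,M] (invalidations this op: 0; running total: 0)
Op 2: C1 read [C1 read: already in M, no change] -> [I,M] (invalidations this op: 0; running total: 0)
Op 3: C0 write [C0 write: invalidate ['C1=M'] -> C0=M] -> [M,I] (invalidations this op: 1; running total: 1)
Op 4: C1 write [C1 write: invalidate ['C0=M'] -> C1=M] -> [I,M] (invalidations this op: 1; running total: 2)
Op 5: C0 read [C0 read from I: others=['C1=M'] -> C0=S, others downsized to S] -> [S,S] (invalidations this op: 0; running total: 2)
Op 6: C0 write [C0 write: invalidate ['C1=S'] -> C0=M] -> [M,I] (invalidations this op: 1; running total: 3)
Op 7: C1 write [C1 write: invalidate ['C0=M'] -> C1=M] -> [I,M] (invalidations this op: 1; running total: 4)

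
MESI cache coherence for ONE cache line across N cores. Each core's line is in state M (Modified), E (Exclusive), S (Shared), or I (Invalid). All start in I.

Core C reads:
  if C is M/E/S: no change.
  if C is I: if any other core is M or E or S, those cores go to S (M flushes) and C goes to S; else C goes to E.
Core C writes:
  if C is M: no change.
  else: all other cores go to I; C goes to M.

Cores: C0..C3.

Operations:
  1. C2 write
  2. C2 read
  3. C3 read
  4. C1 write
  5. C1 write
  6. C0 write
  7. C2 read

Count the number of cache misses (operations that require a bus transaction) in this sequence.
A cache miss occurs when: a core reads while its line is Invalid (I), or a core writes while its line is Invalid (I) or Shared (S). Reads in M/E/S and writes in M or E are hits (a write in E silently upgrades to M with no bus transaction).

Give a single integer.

Answer: 5

Derivation:
Op 1: C2 write [C2 write: invalidate none -> C2=M] -> [I,I,M,I] [MISS #1: write from I]
Op 2: C2 read [C2 read: already in M, no change] -> [I,I,M,I] [hit: read from M]
Op 3: C3 read [C3 read from I: others=['C2=M'] -> C3=S, others downsized to S] -> [I,I,S,S] [MISS #2: read from I]
Op 4: C1 write [C1 write: invalidate ['C2=S', 'C3=S'] -> C1=M] -> [I,M,I,I] [MISS #3: write from I]
Op 5: C1 write [C1 write: already M (modified), no change] -> [I,M,I,I] [hit: write from M]
Op 6: C0 write [C0 write: invalidate ['C1=M'] -> C0=M] -> [M,I,I,I] [MISS #4: write from I]
Op 7: C2 read [C2 read from I: others=['C0=M'] -> C2=S, others downsized to S] -> [S,I,S,I] [MISS #5: read from I]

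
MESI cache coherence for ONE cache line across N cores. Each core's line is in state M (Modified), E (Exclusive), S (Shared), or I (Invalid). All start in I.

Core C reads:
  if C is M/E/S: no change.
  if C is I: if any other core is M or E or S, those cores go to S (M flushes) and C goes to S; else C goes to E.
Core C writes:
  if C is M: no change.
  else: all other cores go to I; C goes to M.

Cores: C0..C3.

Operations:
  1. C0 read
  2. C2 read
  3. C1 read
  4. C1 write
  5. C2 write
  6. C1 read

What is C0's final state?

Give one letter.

Answer: I

Derivation:
Op 1: C0 read [C0 read from I: no other sharers -> C0=E (exclusive)] -> [E,I,I,I]
Op 2: C2 read [C2 read from I: others=['C0=E'] -> C2=S, others downsized to S] -> [S,I,S,I]
Op 3: C1 read [C1 read from I: others=['C0=S', 'C2=S'] -> C1=S, others downsized to S] -> [S,S,S,I]
Op 4: C1 write [C1 write: invalidate ['C0=S', 'C2=S'] -> C1=M] -> [I,M,I,I]
Op 5: C2 write [C2 write: invalidate ['C1=M'] -> C2=M] -> [I,I,M,I]
Op 6: C1 read [C1 read from I: others=['C2=M'] -> C1=S, others downsized to S] -> [I,S,S,I]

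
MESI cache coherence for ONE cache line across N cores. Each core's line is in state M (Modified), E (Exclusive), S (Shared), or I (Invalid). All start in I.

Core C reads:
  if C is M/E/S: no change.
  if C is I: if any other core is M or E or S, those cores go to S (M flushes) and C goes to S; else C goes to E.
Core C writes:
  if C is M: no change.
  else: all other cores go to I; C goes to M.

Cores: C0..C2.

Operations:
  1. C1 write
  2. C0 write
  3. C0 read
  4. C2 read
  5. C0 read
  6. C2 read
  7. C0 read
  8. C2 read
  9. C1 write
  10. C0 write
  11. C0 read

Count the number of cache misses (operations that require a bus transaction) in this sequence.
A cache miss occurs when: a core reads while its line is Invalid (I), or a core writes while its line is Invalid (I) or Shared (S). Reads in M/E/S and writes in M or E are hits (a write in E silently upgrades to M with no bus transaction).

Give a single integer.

Answer: 5

Derivation:
Op 1: C1 write [C1 write: invalidate none -> C1=M] -> [I,M,I] [MISS #1: write from I]
Op 2: C0 write [C0 write: invalidate ['C1=M'] -> C0=M] -> [M,I,I] [MISS #2: write from I]
Op 3: C0 read [C0 read: already in M, no change] -> [M,I,I] [hit: read from M]
Op 4: C2 read [C2 read from I: others=['C0=M'] -> C2=S, others downsized to S] -> [S,I,S] [MISS #3: read from I]
Op 5: C0 read [C0 read: already in S, no change] -> [S,I,S] [hit: read from S]
Op 6: C2 read [C2 read: already in S, no change] -> [S,I,S] [hit: read from S]
Op 7: C0 read [C0 read: already in S, no change] -> [S,I,S] [hit: read from S]
Op 8: C2 read [C2 read: already in S, no change] -> [S,I,S] [hit: read from S]
Op 9: C1 write [C1 write: invalidate ['C0=S', 'C2=S'] -> C1=M] -> [I,M,I] [MISS #4: write from I]
Op 10: C0 write [C0 write: invalidate ['C1=M'] -> C0=M] -> [M,I,I] [MISS #5: write from I]
Op 11: C0 read [C0 read: already in M, no change] -> [M,I,I] [hit: read from M]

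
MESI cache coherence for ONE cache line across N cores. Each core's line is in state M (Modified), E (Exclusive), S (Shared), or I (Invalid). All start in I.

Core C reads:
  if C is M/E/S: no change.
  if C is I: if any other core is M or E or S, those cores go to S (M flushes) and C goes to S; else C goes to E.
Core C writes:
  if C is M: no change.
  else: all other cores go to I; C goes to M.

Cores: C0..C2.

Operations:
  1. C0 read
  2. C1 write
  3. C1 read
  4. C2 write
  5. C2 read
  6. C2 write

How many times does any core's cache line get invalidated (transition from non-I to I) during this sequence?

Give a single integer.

Op 1: C0 read [C0 read from I: no other sharers -> C0=E (exclusive)] -> [E,I,I] (invalidations this op: 0; running total: 0)
Op 2: C1 write [C1 write: invalidate ['C0=E'] -> C1=M] -> [I,M,I] (invalidations this op: 1; running total: 1)
Op 3: C1 read [C1 read: already in M, no change] -> [I,M,I] (invalidations this op: 0; running total: 1)
Op 4: C2 write [C2 write: invalidate ['C1=M'] -> C2=M] -> [I,I,M] (invalidations this op: 1; running total: 2)
Op 5: C2 read [C2 read: already in M, no change] -> [I,I,M] (invalidations this op: 0; running total: 2)
Op 6: C2 write [C2 write: already M (modified), no change] -> [I,I,M] (invalidations this op: 0; running total: 2)

Answer: 2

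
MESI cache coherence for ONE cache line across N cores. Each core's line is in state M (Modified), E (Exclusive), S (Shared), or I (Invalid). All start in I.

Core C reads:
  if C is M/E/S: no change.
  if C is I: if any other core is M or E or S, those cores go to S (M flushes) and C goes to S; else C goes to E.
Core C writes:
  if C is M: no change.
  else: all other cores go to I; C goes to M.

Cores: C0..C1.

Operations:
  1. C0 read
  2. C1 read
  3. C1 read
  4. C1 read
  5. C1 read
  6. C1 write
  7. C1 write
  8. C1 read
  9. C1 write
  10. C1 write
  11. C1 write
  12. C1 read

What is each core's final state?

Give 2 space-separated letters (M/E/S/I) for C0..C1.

Op 1: C0 read [C0 read from I: no other sharers -> C0=E (exclusive)] -> [E,I]
Op 2: C1 read [C1 read from I: others=['C0=E'] -> C1=S, others downsized to S] -> [S,S]
Op 3: C1 read [C1 read: already in S, no change] -> [S,S]
Op 4: C1 read [C1 read: already in S, no change] -> [S,S]
Op 5: C1 read [C1 read: already in S, no change] -> [S,S]
Op 6: C1 write [C1 write: invalidate ['C0=S'] -> C1=M] -> [I,M]
Op 7: C1 write [C1 write: already M (modified), no change] -> [I,M]
Op 8: C1 read [C1 read: already in M, no change] -> [I,M]
Op 9: C1 write [C1 write: already M (modified), no change] -> [I,M]
Op 10: C1 write [C1 write: already M (modified), no change] -> [I,M]
Op 11: C1 write [C1 write: already M (modified), no change] -> [I,M]
Op 12: C1 read [C1 read: already in M, no change] -> [I,M]

Answer: I M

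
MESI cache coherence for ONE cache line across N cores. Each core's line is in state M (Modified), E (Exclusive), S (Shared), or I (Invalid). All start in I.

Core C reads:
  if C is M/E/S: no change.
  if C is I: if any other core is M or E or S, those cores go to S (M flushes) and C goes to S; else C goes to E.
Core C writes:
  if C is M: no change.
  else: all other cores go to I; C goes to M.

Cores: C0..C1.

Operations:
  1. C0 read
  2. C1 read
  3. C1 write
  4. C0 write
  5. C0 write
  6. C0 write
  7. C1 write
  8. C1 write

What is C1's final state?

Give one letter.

Answer: M

Derivation:
Op 1: C0 read [C0 read from I: no other sharers -> C0=E (exclusive)] -> [E,I]
Op 2: C1 read [C1 read from I: others=['C0=E'] -> C1=S, others downsized to S] -> [S,S]
Op 3: C1 write [C1 write: invalidate ['C0=S'] -> C1=M] -> [I,M]
Op 4: C0 write [C0 write: invalidate ['C1=M'] -> C0=M] -> [M,I]
Op 5: C0 write [C0 write: already M (modified), no change] -> [M,I]
Op 6: C0 write [C0 write: already M (modified), no change] -> [M,I]
Op 7: C1 write [C1 write: invalidate ['C0=M'] -> C1=M] -> [I,M]
Op 8: C1 write [C1 write: already M (modified), no change] -> [I,M]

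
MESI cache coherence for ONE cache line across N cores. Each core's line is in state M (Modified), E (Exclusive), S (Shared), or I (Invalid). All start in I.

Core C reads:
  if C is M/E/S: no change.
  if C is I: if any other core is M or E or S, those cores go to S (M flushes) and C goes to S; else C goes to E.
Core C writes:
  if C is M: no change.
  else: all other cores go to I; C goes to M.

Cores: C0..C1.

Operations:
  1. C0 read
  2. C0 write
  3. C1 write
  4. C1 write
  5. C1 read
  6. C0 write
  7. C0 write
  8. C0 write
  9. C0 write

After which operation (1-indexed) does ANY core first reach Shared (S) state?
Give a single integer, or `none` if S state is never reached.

Answer: none

Derivation:
Op 1: C0 read [C0 read from I: no other sharers -> C0=E (exclusive)] -> [E,I]
Op 2: C0 write [C0 write: invalidate none -> C0=M] -> [M,I]
Op 3: C1 write [C1 write: invalidate ['C0=M'] -> C1=M] -> [I,M]
Op 4: C1 write [C1 write: already M (modified), no change] -> [I,M]
Op 5: C1 read [C1 read: already in M, no change] -> [I,M]
Op 6: C0 write [C0 write: invalidate ['C1=M'] -> C0=M] -> [M,I]
Op 7: C0 write [C0 write: already M (modified), no change] -> [M,I]
Op 8: C0 write [C0 write: already M (modified), no change] -> [M,I]
Op 9: C0 write [C0 write: already M (modified), no change] -> [M,I]
S state never reached in this sequence.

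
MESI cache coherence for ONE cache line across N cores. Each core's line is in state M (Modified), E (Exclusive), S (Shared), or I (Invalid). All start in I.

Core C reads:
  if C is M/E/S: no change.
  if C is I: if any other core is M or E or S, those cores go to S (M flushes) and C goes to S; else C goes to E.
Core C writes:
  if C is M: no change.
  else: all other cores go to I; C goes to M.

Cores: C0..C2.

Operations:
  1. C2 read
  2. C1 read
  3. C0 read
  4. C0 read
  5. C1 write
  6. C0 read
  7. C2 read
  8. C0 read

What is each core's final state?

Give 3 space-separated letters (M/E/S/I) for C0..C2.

Answer: S S S

Derivation:
Op 1: C2 read [C2 read from I: no other sharers -> C2=E (exclusive)] -> [I,I,E]
Op 2: C1 read [C1 read from I: others=['C2=E'] -> C1=S, others downsized to S] -> [I,S,S]
Op 3: C0 read [C0 read from I: others=['C1=S', 'C2=S'] -> C0=S, others downsized to S] -> [S,S,S]
Op 4: C0 read [C0 read: already in S, no change] -> [S,S,S]
Op 5: C1 write [C1 write: invalidate ['C0=S', 'C2=S'] -> C1=M] -> [I,M,I]
Op 6: C0 read [C0 read from I: others=['C1=M'] -> C0=S, others downsized to S] -> [S,S,I]
Op 7: C2 read [C2 read from I: others=['C0=S', 'C1=S'] -> C2=S, others downsized to S] -> [S,S,S]
Op 8: C0 read [C0 read: already in S, no change] -> [S,S,S]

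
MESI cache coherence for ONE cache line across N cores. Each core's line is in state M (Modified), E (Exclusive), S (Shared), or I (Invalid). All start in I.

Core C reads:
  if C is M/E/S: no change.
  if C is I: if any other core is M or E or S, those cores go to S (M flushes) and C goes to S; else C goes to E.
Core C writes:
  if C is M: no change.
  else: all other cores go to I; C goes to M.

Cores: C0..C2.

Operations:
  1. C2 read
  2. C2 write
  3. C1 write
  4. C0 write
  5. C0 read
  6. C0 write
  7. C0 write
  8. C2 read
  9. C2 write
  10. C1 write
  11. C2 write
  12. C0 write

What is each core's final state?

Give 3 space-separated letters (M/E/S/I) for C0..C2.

Answer: M I I

Derivation:
Op 1: C2 read [C2 read from I: no other sharers -> C2=E (exclusive)] -> [I,I,E]
Op 2: C2 write [C2 write: invalidate none -> C2=M] -> [I,I,M]
Op 3: C1 write [C1 write: invalidate ['C2=M'] -> C1=M] -> [I,M,I]
Op 4: C0 write [C0 write: invalidate ['C1=M'] -> C0=M] -> [M,I,I]
Op 5: C0 read [C0 read: already in M, no change] -> [M,I,I]
Op 6: C0 write [C0 write: already M (modified), no change] -> [M,I,I]
Op 7: C0 write [C0 write: already M (modified), no change] -> [M,I,I]
Op 8: C2 read [C2 read from I: others=['C0=M'] -> C2=S, others downsized to S] -> [S,I,S]
Op 9: C2 write [C2 write: invalidate ['C0=S'] -> C2=M] -> [I,I,M]
Op 10: C1 write [C1 write: invalidate ['C2=M'] -> C1=M] -> [I,M,I]
Op 11: C2 write [C2 write: invalidate ['C1=M'] -> C2=M] -> [I,I,M]
Op 12: C0 write [C0 write: invalidate ['C2=M'] -> C0=M] -> [M,I,I]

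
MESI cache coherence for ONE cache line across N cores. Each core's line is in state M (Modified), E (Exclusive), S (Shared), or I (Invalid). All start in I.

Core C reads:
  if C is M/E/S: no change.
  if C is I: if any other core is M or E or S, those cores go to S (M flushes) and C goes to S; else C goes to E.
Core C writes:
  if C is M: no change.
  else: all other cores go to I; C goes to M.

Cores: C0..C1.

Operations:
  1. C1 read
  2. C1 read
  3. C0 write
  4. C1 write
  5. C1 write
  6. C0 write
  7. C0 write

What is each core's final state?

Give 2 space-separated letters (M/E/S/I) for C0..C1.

Op 1: C1 read [C1 read from I: no other sharers -> C1=E (exclusive)] -> [I,E]
Op 2: C1 read [C1 read: already in E, no change] -> [I,E]
Op 3: C0 write [C0 write: invalidate ['C1=E'] -> C0=M] -> [M,I]
Op 4: C1 write [C1 write: invalidate ['C0=M'] -> C1=M] -> [I,M]
Op 5: C1 write [C1 write: already M (modified), no change] -> [I,M]
Op 6: C0 write [C0 write: invalidate ['C1=M'] -> C0=M] -> [M,I]
Op 7: C0 write [C0 write: already M (modified), no change] -> [M,I]

Answer: M I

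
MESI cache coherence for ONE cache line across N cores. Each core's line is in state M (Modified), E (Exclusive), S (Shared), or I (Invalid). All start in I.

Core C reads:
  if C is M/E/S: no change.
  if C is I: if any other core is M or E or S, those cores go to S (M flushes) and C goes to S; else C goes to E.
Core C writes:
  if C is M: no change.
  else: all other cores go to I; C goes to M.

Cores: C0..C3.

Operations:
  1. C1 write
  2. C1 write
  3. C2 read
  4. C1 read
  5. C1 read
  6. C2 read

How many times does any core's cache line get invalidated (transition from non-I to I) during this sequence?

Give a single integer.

Answer: 0

Derivation:
Op 1: C1 write [C1 write: invalidate none -> C1=M] -> [I,M,I,I] (invalidations this op: 0; running total: 0)
Op 2: C1 write [C1 write: already M (modified), no change] -> [I,M,I,I] (invalidations this op: 0; running total: 0)
Op 3: C2 read [C2 read from I: others=['C1=M'] -> C2=S, others downsized to S] -> [I,S,S,I] (invalidations this op: 0; running total: 0)
Op 4: C1 read [C1 read: already in S, no change] -> [I,S,S,I] (invalidations this op: 0; running total: 0)
Op 5: C1 read [C1 read: already in S, no change] -> [I,S,S,I] (invalidations this op: 0; running total: 0)
Op 6: C2 read [C2 read: already in S, no change] -> [I,S,S,I] (invalidations this op: 0; running total: 0)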